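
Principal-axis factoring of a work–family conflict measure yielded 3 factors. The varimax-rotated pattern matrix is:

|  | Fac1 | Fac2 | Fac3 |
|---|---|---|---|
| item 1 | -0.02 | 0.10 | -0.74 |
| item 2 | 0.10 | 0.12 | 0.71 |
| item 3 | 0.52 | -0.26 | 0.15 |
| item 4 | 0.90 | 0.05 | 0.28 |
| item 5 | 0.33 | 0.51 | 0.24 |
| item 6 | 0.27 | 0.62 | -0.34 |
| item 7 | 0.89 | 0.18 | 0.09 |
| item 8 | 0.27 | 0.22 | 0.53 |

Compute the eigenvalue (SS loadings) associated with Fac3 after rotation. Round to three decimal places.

SS loadings for Fac3 = (-0.74)² + 0.71² + 0.15² + 0.28² + 0.24² + (-0.34)² + 0.09² + 0.53² = 0.5476 + 0.5041 + 0.0225 + 0.0784 + 0.0576 + 0.1156 + 0.0081 + 0.2809 = 1.6148

1.615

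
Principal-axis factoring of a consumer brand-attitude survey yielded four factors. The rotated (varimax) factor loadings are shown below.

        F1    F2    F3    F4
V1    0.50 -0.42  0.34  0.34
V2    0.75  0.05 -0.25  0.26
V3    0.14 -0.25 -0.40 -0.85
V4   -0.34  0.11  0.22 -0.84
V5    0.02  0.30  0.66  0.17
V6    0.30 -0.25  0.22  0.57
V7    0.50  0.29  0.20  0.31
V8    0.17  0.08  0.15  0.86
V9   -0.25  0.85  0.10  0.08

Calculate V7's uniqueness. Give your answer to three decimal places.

0.530

h² = 0.50² + 0.29² + 0.20² + 0.31² = 0.2500 + 0.0841 + 0.0400 + 0.0961 = 0.4702
Uniqueness u² = 1 − h² = 1 − 0.4702 = 0.5298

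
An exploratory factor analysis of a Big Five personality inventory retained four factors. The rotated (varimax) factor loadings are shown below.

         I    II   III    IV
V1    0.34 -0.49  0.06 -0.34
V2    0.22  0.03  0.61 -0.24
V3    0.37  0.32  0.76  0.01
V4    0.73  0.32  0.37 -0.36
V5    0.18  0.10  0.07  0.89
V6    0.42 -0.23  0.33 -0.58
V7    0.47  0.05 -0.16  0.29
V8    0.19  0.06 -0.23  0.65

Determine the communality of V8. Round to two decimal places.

0.52

h² = 0.19² + 0.06² + (-0.23)² + 0.65² = 0.0361 + 0.0036 + 0.0529 + 0.4225 = 0.5151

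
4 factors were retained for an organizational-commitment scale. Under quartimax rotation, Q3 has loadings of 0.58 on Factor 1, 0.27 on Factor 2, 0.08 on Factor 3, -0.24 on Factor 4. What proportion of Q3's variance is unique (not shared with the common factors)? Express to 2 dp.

0.53

h² = 0.58² + 0.27² + 0.08² + (-0.24)² = 0.3364 + 0.0729 + 0.0064 + 0.0576 = 0.4733
Uniqueness u² = 1 − h² = 1 − 0.4733 = 0.5267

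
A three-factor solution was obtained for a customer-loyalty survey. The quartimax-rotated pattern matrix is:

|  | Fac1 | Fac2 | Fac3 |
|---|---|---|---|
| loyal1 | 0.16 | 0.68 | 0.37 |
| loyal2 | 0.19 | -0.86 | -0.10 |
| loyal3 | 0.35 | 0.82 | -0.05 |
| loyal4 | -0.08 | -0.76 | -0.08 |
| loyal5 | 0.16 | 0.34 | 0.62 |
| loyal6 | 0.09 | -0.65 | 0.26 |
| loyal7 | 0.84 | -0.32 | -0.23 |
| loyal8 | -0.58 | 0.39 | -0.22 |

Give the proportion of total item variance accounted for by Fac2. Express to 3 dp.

0.406

SS loadings for Fac2 = 0.68² + (-0.86)² + 0.82² + (-0.76)² + 0.34² + (-0.65)² + (-0.32)² + 0.39² = 3.2446
Proportion of variance = 3.2446 / 8 = 0.4056.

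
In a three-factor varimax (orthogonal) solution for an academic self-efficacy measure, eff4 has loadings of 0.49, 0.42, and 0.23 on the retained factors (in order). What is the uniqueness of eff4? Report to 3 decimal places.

h² = 0.49² + 0.42² + 0.23² = 0.2401 + 0.1764 + 0.0529 = 0.4694
Uniqueness u² = 1 − h² = 1 − 0.4694 = 0.5306

0.531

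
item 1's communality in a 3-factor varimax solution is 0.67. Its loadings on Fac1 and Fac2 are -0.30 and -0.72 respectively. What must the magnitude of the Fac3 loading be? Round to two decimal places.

Under orthogonal rotation h² = Σλ², so λ_Fac3² = h² − (0.6084) = 0.67 − 0.6084 = 0.0616.
|λ| = √0.0616 = 0.2482.

0.25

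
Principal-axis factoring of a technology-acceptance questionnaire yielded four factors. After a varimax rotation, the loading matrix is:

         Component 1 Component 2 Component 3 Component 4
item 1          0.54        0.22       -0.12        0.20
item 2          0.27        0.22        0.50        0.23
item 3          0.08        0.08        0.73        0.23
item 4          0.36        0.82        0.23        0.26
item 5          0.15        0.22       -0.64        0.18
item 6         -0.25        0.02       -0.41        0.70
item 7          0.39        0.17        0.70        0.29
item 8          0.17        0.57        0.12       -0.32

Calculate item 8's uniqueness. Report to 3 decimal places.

h² = 0.17² + 0.57² + 0.12² + (-0.32)² = 0.0289 + 0.3249 + 0.0144 + 0.1024 = 0.4706
Uniqueness u² = 1 − h² = 1 − 0.4706 = 0.5294

0.529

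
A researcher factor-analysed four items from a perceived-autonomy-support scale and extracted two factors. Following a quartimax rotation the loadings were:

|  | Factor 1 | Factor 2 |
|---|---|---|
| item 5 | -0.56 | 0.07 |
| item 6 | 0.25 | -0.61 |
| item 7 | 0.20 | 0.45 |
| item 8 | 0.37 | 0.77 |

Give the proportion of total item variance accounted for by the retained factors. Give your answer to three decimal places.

0.431

SS loadings by factor: 0.5530, 1.1724; total = 1.7254.
Total variance with 4 standardized items is 4, so the solution explains 1.7254/4 = 0.4314.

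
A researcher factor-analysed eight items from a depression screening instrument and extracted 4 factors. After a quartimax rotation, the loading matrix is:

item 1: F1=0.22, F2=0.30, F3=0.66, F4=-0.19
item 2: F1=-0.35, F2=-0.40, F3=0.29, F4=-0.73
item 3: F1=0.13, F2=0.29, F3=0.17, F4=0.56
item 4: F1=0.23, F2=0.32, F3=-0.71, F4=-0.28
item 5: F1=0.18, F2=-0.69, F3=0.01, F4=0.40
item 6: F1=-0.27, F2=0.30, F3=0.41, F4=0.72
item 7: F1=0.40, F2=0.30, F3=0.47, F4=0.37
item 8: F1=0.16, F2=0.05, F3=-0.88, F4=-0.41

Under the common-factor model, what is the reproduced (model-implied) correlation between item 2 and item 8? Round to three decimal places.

-0.032

r̂ = Σ λ_i·λ_j across factors = (-0.35)(0.16) + (-0.40)(0.05) + (0.29)(-0.88) + (-0.73)(-0.41)
  = -0.0560 -0.0200 -0.2552 +0.2993 = -0.0319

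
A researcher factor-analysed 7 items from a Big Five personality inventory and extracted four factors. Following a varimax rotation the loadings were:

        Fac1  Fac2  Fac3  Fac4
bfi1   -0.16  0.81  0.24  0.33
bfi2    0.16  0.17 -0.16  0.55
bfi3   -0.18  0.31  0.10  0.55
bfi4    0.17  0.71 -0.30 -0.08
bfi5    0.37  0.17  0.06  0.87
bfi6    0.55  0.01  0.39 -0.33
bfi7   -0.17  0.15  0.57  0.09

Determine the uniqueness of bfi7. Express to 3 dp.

0.616

h² = (-0.17)² + 0.15² + 0.57² + 0.09² = 0.0289 + 0.0225 + 0.3249 + 0.0081 = 0.3844
Uniqueness u² = 1 − h² = 1 − 0.3844 = 0.6156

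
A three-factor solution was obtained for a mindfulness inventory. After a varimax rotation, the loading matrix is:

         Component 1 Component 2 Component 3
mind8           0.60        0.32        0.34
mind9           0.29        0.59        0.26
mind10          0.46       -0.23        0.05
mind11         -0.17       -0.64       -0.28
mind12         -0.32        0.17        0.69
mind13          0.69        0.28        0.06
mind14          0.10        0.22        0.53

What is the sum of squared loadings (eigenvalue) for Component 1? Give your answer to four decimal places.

SS loadings for Component 1 = 0.60² + 0.29² + 0.46² + (-0.17)² + (-0.32)² + 0.69² + 0.10² = 0.3600 + 0.0841 + 0.2116 + 0.0289 + 0.1024 + 0.4761 + 0.0100 = 1.2731

1.2731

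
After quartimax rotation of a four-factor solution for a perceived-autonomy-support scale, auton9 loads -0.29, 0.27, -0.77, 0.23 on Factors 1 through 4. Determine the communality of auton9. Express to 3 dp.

h² = (-0.29)² + 0.27² + (-0.77)² + 0.23² = 0.0841 + 0.0729 + 0.5929 + 0.0529 = 0.8028

0.803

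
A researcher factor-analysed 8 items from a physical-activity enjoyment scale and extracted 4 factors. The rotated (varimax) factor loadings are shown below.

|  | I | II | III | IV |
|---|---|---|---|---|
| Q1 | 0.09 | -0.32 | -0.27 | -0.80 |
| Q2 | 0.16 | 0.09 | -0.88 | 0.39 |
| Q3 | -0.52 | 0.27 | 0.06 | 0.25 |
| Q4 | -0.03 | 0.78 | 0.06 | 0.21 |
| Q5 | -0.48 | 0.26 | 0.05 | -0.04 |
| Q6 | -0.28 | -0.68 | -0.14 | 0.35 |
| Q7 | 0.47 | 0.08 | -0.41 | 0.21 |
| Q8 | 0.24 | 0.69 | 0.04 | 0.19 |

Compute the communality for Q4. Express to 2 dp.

0.66

h² = (-0.03)² + 0.78² + 0.06² + 0.21² = 0.0009 + 0.6084 + 0.0036 + 0.0441 = 0.6570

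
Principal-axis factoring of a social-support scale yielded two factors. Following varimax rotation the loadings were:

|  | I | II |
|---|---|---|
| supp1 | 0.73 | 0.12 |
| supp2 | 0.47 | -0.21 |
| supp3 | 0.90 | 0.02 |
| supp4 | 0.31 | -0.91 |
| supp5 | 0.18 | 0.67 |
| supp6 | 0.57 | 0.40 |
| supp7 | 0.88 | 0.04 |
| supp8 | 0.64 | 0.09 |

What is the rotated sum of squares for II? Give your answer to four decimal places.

1.5056

SS loadings for II = 0.12² + (-0.21)² + 0.02² + (-0.91)² + 0.67² + 0.40² + 0.04² + 0.09² = 0.0144 + 0.0441 + 0.0004 + 0.8281 + 0.4489 + 0.1600 + 0.0016 + 0.0081 = 1.5056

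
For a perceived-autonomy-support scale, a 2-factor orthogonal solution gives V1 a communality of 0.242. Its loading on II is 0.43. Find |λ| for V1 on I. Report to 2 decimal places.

0.24

Under orthogonal rotation h² = Σλ², so λ_I² = h² − (0.1849) = 0.242 − 0.1849 = 0.0571.
|λ| = √0.0571 = 0.2390.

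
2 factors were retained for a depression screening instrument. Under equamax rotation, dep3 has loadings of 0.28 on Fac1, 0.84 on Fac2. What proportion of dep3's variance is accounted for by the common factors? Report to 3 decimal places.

0.784

h² = 0.28² + 0.84² = 0.0784 + 0.7056 = 0.7840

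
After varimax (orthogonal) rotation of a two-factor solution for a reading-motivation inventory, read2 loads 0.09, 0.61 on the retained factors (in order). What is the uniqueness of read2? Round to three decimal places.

h² = 0.09² + 0.61² = 0.0081 + 0.3721 = 0.3802
Uniqueness u² = 1 − h² = 1 − 0.3802 = 0.6198

0.620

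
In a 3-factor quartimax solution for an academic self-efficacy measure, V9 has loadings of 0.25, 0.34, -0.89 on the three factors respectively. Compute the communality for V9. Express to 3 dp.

0.970

h² = 0.25² + 0.34² + (-0.89)² = 0.0625 + 0.1156 + 0.7921 = 0.9702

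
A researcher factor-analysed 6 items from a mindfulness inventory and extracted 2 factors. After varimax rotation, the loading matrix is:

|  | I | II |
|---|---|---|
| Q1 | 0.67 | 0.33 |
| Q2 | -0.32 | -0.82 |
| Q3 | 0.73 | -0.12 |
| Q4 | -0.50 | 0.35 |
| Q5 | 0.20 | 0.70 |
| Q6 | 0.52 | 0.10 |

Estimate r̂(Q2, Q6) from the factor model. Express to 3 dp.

r̂ = Σ λ_i·λ_j across factors = (-0.32)(0.52) + (-0.82)(0.10)
  = -0.1664 -0.0820 = -0.2484

-0.248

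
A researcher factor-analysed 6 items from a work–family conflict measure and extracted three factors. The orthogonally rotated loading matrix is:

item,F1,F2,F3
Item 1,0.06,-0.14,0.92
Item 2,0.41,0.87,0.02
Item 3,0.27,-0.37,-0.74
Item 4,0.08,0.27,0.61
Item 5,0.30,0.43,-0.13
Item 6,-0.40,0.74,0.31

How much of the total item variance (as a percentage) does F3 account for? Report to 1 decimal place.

31.3%

SS loadings for F3 = 0.92² + 0.02² + (-0.74)² + 0.61² + (-0.13)² + 0.31² = 1.8795
With 6 standardized items, total variance = 6. Proportion = 1.8795/6 = 0.3132 → 31.32%.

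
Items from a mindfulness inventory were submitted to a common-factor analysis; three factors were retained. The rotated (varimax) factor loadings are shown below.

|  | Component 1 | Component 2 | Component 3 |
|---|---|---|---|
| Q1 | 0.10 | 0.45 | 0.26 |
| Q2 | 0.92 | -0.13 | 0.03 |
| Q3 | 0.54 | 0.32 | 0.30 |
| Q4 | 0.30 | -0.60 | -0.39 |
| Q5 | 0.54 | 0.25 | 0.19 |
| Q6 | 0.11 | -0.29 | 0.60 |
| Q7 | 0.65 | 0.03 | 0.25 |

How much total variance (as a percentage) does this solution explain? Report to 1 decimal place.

50.9%

SS loadings by factor: 1.9642, 0.8293, 0.7692; total = 3.5627.
Total variance with 7 standardized items is 7, so the solution explains 3.5627/7 = 0.5090 = 50.90%.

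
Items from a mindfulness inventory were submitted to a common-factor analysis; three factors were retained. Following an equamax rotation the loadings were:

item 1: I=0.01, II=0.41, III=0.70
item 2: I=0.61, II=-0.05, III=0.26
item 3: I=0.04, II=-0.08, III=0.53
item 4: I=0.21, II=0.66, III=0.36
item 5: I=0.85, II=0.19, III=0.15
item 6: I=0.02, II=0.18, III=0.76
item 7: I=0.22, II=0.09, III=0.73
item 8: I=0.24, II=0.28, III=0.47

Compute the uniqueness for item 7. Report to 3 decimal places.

0.411

h² = 0.22² + 0.09² + 0.73² = 0.0484 + 0.0081 + 0.5329 = 0.5894
Uniqueness u² = 1 − h² = 1 − 0.5894 = 0.4106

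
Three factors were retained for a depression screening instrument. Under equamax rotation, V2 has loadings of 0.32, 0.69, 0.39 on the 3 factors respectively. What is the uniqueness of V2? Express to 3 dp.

0.269

h² = 0.32² + 0.69² + 0.39² = 0.1024 + 0.4761 + 0.1521 = 0.7306
Uniqueness u² = 1 − h² = 1 − 0.7306 = 0.2694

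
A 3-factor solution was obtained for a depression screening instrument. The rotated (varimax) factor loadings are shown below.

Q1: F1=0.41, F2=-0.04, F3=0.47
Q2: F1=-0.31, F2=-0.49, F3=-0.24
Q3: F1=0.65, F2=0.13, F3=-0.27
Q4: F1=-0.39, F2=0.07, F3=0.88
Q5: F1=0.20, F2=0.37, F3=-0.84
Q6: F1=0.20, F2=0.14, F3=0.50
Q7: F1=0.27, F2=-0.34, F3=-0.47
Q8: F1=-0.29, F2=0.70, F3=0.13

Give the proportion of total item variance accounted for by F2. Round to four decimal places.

0.1282

SS loadings for F2 = (-0.04)² + (-0.49)² + 0.13² + 0.07² + 0.37² + 0.14² + (-0.34)² + 0.70² = 1.0256
Proportion of variance = 1.0256 / 8 = 0.1282.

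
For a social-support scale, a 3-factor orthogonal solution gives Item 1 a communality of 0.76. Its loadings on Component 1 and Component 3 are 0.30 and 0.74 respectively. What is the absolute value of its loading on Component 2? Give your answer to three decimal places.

0.350

Under orthogonal rotation h² = Σλ², so λ_Component 2² = h² − (0.6376) = 0.76 − 0.6376 = 0.1224.
|λ| = √0.1224 = 0.3499.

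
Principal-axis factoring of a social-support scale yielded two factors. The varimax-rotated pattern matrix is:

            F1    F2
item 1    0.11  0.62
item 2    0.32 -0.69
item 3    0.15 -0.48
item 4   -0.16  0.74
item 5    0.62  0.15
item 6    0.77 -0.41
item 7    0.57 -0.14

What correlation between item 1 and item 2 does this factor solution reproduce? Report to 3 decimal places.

r̂ = Σ λ_i·λ_j across factors = (0.11)(0.32) + (0.62)(-0.69)
  = +0.0352 -0.4278 = -0.3926

-0.393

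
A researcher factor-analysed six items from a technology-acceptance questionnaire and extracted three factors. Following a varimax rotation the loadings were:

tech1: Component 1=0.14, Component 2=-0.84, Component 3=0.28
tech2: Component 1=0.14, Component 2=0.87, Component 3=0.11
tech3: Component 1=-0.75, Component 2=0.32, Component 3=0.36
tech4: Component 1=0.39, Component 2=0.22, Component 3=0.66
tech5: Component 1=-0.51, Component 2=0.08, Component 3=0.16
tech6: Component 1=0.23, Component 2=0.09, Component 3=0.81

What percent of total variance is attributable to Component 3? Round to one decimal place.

22.3%

SS loadings for Component 3 = 0.28² + 0.11² + 0.36² + 0.66² + 0.16² + 0.81² = 1.3374
With 6 standardized items, total variance = 6. Proportion = 1.3374/6 = 0.2229 → 22.29%.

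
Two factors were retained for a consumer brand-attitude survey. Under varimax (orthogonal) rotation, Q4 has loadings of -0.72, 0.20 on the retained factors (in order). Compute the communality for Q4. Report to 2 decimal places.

0.56

h² = (-0.72)² + 0.20² = 0.5184 + 0.0400 = 0.5584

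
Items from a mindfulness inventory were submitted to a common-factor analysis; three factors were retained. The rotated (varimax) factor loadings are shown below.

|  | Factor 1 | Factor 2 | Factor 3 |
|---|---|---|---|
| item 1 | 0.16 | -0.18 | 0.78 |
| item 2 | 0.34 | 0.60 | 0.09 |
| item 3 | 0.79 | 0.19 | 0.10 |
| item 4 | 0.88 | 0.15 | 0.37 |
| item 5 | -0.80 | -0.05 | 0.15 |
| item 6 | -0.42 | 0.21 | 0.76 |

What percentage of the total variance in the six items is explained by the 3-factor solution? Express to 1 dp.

70.3%

Communalities: 0.6664, 0.4837, 0.6702, 0.9338, 0.6650, 0.7981; Σh² = 4.2172.
Total variance with 6 standardized items is 6, so the solution explains 4.2172/6 = 0.7029 = 70.29%.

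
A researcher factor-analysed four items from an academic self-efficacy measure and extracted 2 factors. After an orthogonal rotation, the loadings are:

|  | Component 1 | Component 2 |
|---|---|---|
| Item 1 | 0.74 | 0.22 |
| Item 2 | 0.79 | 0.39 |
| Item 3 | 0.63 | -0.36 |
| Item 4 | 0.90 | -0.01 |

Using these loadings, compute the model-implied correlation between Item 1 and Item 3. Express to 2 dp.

r̂ = Σ λ_i·λ_j across factors = (0.74)(0.63) + (0.22)(-0.36)
  = +0.4662 -0.0792 = 0.3870

0.39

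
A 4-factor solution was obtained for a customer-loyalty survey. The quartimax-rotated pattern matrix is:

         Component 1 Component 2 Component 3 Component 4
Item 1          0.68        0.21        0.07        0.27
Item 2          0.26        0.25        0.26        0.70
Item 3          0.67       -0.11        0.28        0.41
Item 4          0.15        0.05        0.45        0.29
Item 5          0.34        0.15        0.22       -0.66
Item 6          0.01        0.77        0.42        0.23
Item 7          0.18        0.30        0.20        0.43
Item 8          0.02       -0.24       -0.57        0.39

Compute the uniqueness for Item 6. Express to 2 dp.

h² = 0.01² + 0.77² + 0.42² + 0.23² = 0.0001 + 0.5929 + 0.1764 + 0.0529 = 0.8223
Uniqueness u² = 1 − h² = 1 − 0.8223 = 0.1777

0.18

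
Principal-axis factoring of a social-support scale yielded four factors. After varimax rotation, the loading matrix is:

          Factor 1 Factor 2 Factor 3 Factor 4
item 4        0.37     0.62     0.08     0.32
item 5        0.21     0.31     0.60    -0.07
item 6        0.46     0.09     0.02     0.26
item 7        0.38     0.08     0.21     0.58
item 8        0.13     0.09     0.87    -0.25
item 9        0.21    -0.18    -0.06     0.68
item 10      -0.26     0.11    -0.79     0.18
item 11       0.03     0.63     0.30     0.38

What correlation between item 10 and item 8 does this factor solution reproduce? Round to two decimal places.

-0.76

r̂ = Σ λ_i·λ_j across factors = (-0.26)(0.13) + (0.11)(0.09) + (-0.79)(0.87) + (0.18)(-0.25)
  = -0.0338 +0.0099 -0.6873 -0.0450 = -0.7562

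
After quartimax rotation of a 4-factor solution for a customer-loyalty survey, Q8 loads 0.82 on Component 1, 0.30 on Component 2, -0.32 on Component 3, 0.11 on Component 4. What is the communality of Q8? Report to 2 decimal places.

h² = 0.82² + 0.30² + (-0.32)² + 0.11² = 0.6724 + 0.0900 + 0.1024 + 0.0121 = 0.8769

0.88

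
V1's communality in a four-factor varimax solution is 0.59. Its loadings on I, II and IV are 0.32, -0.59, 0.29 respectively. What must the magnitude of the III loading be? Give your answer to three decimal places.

Under orthogonal rotation h² = Σλ², so λ_III² = h² − (0.5346) = 0.59 − 0.5346 = 0.0554.
|λ| = √0.0554 = 0.2354.

0.235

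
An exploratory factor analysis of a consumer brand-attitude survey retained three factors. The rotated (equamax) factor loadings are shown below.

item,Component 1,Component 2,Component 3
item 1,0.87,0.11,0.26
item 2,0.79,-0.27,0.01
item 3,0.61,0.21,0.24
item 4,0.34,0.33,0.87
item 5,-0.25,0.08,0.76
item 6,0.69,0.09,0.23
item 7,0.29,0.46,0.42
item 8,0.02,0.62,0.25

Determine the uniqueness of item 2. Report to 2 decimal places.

0.30

h² = 0.79² + (-0.27)² + 0.01² = 0.6241 + 0.0729 + 0.0001 = 0.6971
Uniqueness u² = 1 − h² = 1 − 0.6971 = 0.3029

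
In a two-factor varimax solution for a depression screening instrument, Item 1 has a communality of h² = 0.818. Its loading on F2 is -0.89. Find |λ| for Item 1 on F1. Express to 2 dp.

Under orthogonal rotation h² = Σλ², so λ_F1² = h² − (0.7921) = 0.818 − 0.7921 = 0.0259.
|λ| = √0.0259 = 0.1609.

0.16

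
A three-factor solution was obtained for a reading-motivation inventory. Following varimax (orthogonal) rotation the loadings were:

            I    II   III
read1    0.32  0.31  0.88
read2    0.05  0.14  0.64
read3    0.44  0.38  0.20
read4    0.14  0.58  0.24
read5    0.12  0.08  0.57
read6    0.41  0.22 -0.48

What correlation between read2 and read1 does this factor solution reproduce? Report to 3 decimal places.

r̂ = Σ λ_i·λ_j across factors = (0.05)(0.32) + (0.14)(0.31) + (0.64)(0.88)
  = +0.0160 +0.0434 +0.5632 = 0.6226

0.623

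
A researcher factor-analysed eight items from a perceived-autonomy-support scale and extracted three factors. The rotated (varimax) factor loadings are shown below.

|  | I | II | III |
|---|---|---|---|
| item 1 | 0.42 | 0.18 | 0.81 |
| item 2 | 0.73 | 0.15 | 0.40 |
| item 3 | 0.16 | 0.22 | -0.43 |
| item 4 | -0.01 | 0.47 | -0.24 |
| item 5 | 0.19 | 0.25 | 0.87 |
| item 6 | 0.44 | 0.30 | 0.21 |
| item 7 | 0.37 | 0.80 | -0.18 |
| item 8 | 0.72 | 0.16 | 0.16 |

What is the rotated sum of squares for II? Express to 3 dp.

1.142

SS loadings for II = 0.18² + 0.15² + 0.22² + 0.47² + 0.25² + 0.30² + 0.80² + 0.16² = 0.0324 + 0.0225 + 0.0484 + 0.2209 + 0.0625 + 0.0900 + 0.6400 + 0.0256 = 1.1423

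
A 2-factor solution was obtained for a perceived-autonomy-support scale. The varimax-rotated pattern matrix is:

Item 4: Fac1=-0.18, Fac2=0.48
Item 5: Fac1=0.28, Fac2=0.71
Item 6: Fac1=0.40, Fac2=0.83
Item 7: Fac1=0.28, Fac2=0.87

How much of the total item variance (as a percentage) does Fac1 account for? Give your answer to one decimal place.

SS loadings for Fac1 = (-0.18)² + 0.28² + 0.40² + 0.28² = 0.3492
With 4 standardized items, total variance = 4. Proportion = 0.3492/4 = 0.0873 → 8.73%.

8.7%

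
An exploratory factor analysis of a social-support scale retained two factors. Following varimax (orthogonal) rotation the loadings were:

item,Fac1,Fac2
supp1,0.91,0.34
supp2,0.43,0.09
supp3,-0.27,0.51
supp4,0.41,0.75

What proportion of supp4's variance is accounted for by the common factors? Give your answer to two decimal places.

0.73

h² = 0.41² + 0.75² = 0.1681 + 0.5625 = 0.7306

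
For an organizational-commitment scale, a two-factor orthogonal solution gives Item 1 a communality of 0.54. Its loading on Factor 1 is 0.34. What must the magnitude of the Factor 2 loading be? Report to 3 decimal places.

Under orthogonal rotation h² = Σλ², so λ_Factor 2² = h² − (0.1156) = 0.54 − 0.1156 = 0.4244.
|λ| = √0.4244 = 0.6515.

0.651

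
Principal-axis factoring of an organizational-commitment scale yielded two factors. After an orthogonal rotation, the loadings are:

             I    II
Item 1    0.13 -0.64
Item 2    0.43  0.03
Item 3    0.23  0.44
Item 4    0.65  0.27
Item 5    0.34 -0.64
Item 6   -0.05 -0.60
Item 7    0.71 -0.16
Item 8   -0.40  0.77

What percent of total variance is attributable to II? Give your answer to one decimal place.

25.8%

SS loadings for II = (-0.64)² + 0.03² + 0.44² + 0.27² + (-0.64)² + (-0.60)² + (-0.16)² + 0.77² = 2.0651
With 8 standardized items, total variance = 8. Proportion = 2.0651/8 = 0.2581 → 25.81%.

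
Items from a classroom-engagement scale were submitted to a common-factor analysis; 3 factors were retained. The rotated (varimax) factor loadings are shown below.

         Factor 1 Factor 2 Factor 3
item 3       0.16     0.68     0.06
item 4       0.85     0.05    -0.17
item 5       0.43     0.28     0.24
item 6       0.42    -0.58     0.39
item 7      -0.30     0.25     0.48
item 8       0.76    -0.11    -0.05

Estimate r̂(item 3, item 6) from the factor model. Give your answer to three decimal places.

-0.304

r̂ = Σ λ_i·λ_j across factors = (0.16)(0.42) + (0.68)(-0.58) + (0.06)(0.39)
  = +0.0672 -0.3944 +0.0234 = -0.3038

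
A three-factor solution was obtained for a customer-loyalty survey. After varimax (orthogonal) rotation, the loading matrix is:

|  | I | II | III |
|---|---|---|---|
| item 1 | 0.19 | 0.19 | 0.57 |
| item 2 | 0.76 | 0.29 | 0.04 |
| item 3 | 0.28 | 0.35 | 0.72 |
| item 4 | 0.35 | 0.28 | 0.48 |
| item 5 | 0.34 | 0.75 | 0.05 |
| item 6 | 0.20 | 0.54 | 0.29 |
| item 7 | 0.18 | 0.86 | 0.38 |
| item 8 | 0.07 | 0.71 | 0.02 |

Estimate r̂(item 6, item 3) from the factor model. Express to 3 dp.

r̂ = Σ λ_i·λ_j across factors = (0.20)(0.28) + (0.54)(0.35) + (0.29)(0.72)
  = +0.0560 +0.1890 +0.2088 = 0.4538

0.454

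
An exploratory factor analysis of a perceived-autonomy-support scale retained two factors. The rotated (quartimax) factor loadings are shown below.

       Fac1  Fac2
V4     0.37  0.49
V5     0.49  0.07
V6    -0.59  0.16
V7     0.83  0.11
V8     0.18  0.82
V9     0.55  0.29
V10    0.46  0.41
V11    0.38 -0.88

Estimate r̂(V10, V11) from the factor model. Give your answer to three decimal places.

-0.186

r̂ = Σ λ_i·λ_j across factors = (0.46)(0.38) + (0.41)(-0.88)
  = +0.1748 -0.3608 = -0.1860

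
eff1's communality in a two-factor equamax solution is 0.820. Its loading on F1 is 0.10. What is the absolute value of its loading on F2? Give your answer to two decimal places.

Under orthogonal rotation h² = Σλ², so λ_F2² = h² − (0.0100) = 0.820 − 0.0100 = 0.8100.
|λ| = √0.8100 = 0.9000.

0.90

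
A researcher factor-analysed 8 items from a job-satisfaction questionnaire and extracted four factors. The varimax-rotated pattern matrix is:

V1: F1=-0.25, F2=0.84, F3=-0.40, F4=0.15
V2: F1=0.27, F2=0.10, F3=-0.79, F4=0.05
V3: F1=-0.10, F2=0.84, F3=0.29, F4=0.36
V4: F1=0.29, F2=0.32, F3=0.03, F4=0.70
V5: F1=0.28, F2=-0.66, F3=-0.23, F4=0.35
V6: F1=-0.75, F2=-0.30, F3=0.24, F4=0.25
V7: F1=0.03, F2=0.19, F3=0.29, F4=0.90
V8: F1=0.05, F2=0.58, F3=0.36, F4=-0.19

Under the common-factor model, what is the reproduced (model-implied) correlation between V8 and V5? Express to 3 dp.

r̂ = Σ λ_i·λ_j across factors = (0.05)(0.28) + (0.58)(-0.66) + (0.36)(-0.23) + (-0.19)(0.35)
  = +0.0140 -0.3828 -0.0828 -0.0665 = -0.5181

-0.518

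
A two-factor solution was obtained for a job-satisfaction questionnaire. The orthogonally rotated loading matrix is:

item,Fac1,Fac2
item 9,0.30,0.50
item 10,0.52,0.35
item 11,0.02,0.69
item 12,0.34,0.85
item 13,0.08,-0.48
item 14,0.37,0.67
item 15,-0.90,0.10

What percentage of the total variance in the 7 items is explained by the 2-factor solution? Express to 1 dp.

Communalities: 0.3400, 0.3929, 0.4765, 0.8381, 0.2368, 0.5858, 0.8200; Σh² = 3.6901.
Total variance with 7 standardized items is 7, so the solution explains 3.6901/7 = 0.5272 = 52.72%.

52.7%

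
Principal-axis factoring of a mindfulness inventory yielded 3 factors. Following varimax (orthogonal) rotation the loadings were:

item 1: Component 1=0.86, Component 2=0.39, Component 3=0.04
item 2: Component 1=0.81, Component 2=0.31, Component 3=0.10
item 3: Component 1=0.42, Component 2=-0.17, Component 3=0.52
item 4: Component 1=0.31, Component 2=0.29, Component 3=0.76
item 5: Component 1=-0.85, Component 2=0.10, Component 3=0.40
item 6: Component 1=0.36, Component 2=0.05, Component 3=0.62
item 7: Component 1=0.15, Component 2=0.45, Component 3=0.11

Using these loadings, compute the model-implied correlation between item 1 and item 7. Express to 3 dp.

0.309

r̂ = Σ λ_i·λ_j across factors = (0.86)(0.15) + (0.39)(0.45) + (0.04)(0.11)
  = +0.1290 +0.1755 +0.0044 = 0.3089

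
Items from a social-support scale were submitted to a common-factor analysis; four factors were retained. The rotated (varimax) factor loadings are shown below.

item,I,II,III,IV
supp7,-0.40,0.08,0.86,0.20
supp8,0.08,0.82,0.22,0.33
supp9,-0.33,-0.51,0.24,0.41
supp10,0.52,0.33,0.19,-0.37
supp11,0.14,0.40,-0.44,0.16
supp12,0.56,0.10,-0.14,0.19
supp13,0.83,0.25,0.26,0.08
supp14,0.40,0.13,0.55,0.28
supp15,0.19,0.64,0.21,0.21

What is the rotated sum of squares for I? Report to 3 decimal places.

1.764

SS loadings for I = (-0.40)² + 0.08² + (-0.33)² + 0.52² + 0.14² + 0.56² + 0.83² + 0.40² + 0.19² = 0.1600 + 0.0064 + 0.1089 + 0.2704 + 0.0196 + 0.3136 + 0.6889 + 0.1600 + 0.0361 = 1.7639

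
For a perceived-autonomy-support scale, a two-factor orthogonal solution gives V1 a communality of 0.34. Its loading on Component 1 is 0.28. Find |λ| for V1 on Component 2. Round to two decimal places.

Under orthogonal rotation h² = Σλ², so λ_Component 2² = h² − (0.0784) = 0.34 − 0.0784 = 0.2616.
|λ| = √0.2616 = 0.5115.

0.51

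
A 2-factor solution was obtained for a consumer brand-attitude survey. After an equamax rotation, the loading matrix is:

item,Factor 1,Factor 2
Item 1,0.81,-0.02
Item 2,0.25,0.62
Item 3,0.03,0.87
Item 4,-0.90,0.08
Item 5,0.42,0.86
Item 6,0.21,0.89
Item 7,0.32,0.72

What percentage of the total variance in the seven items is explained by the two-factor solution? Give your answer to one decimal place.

72.2%

Communalities: 0.6565, 0.4469, 0.7578, 0.8164, 0.9160, 0.8362, 0.6208; Σh² = 5.0506.
Total variance with 7 standardized items is 7, so the solution explains 5.0506/7 = 0.7215 = 72.15%.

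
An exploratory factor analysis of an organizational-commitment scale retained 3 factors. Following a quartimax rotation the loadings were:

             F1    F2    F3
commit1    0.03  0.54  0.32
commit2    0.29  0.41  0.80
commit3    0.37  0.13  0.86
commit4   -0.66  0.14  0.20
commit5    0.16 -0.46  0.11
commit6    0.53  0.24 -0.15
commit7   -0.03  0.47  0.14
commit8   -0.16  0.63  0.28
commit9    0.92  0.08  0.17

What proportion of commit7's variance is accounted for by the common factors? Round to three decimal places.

0.241

h² = (-0.03)² + 0.47² + 0.14² = 0.0009 + 0.2209 + 0.0196 = 0.2414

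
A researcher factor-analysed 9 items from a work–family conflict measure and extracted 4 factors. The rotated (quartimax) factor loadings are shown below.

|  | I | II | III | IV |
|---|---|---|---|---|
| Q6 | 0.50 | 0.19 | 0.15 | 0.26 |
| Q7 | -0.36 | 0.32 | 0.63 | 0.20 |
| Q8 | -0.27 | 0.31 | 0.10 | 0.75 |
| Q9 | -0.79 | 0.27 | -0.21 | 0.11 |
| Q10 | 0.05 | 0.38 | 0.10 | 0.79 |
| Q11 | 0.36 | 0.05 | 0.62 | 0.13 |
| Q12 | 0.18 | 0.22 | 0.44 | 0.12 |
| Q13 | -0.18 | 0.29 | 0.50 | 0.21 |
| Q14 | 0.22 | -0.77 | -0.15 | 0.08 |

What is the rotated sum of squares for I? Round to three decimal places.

SS loadings for I = 0.50² + (-0.36)² + (-0.27)² + (-0.79)² + 0.05² + 0.36² + 0.18² + (-0.18)² + 0.22² = 0.2500 + 0.1296 + 0.0729 + 0.6241 + 0.0025 + 0.1296 + 0.0324 + 0.0324 + 0.0484 = 1.3219

1.322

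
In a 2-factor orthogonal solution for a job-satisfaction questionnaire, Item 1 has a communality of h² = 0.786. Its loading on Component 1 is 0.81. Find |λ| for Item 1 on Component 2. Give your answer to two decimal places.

0.36

Under orthogonal rotation h² = Σλ², so λ_Component 2² = h² − (0.6561) = 0.786 − 0.6561 = 0.1299.
|λ| = √0.1299 = 0.3604.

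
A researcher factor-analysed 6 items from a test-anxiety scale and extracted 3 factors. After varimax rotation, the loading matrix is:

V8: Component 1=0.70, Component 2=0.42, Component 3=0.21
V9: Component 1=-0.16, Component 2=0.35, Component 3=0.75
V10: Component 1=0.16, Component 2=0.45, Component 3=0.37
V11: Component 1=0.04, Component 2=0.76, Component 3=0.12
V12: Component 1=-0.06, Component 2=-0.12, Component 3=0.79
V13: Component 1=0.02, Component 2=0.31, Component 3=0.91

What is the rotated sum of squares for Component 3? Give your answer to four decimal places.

SS loadings for Component 3 = 0.21² + 0.75² + 0.37² + 0.12² + 0.79² + 0.91² = 0.0441 + 0.5625 + 0.1369 + 0.0144 + 0.6241 + 0.8281 = 2.2101

2.2101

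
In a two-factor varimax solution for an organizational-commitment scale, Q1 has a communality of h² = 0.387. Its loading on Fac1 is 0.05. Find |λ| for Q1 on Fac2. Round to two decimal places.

0.62

Under orthogonal rotation h² = Σλ², so λ_Fac2² = h² − (0.0025) = 0.387 − 0.0025 = 0.3845.
|λ| = √0.3845 = 0.6201.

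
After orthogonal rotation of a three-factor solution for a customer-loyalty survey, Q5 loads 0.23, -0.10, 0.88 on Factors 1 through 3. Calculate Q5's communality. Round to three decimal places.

h² = 0.23² + (-0.10)² + 0.88² = 0.0529 + 0.0100 + 0.7744 = 0.8373

0.837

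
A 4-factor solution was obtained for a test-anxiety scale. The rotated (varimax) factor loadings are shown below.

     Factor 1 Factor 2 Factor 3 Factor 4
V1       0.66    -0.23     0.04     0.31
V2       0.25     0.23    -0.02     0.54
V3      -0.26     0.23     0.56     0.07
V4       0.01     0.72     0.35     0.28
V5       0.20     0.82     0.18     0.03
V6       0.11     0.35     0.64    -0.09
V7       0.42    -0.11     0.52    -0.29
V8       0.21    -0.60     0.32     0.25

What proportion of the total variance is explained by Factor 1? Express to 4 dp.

0.1048

SS loadings for Factor 1 = 0.66² + 0.25² + (-0.26)² + 0.01² + 0.20² + 0.11² + 0.42² + 0.21² = 0.8384
Proportion of variance = 0.8384 / 8 = 0.1048.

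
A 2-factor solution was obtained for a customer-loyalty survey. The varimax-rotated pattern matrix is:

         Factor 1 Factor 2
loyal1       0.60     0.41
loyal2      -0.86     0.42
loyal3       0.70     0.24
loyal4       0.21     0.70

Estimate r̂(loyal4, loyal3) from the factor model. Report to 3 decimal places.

r̂ = Σ λ_i·λ_j across factors = (0.21)(0.70) + (0.70)(0.24)
  = +0.1470 +0.1680 = 0.3150

0.315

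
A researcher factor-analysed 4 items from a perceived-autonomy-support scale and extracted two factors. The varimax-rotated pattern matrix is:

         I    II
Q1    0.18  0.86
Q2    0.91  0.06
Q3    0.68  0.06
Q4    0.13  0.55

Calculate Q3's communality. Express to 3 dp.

0.466

h² = 0.68² + 0.06² = 0.4624 + 0.0036 = 0.4660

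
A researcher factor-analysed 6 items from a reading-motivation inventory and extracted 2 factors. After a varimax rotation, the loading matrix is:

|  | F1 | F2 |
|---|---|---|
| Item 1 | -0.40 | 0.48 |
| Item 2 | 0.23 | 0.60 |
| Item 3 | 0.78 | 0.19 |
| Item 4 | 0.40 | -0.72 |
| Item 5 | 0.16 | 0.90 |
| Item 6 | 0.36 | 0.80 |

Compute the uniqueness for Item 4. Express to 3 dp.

0.322

h² = 0.40² + (-0.72)² = 0.1600 + 0.5184 = 0.6784
Uniqueness u² = 1 − h² = 1 − 0.6784 = 0.3216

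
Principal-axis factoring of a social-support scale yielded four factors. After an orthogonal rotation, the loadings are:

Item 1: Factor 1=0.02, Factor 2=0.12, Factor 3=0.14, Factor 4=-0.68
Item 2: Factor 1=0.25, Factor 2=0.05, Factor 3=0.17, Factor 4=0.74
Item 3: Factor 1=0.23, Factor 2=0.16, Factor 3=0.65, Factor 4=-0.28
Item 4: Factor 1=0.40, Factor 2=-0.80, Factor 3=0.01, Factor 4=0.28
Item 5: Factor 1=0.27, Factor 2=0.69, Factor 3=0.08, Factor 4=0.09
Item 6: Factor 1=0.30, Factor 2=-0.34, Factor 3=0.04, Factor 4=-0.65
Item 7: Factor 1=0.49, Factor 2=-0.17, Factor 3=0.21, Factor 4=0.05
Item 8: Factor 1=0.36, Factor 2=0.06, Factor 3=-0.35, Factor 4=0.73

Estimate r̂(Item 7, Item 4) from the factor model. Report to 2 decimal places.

r̂ = Σ λ_i·λ_j across factors = (0.49)(0.40) + (-0.17)(-0.80) + (0.21)(0.01) + (0.05)(0.28)
  = +0.1960 +0.1360 +0.0021 +0.0140 = 0.3481

0.35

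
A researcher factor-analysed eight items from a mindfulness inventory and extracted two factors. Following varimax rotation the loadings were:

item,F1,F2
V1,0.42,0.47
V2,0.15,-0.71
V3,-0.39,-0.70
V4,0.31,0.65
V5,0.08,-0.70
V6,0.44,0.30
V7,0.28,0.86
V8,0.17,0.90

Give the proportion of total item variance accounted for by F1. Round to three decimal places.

0.094

SS loadings for F1 = 0.42² + 0.15² + (-0.39)² + 0.31² + 0.08² + 0.44² + 0.28² + 0.17² = 0.7544
Proportion of variance = 0.7544 / 8 = 0.0943.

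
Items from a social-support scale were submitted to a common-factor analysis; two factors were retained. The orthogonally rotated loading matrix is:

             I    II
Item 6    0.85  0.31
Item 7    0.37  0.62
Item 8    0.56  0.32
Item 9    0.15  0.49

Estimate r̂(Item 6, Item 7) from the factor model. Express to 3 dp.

r̂ = Σ λ_i·λ_j across factors = (0.85)(0.37) + (0.31)(0.62)
  = +0.3145 +0.1922 = 0.5067

0.507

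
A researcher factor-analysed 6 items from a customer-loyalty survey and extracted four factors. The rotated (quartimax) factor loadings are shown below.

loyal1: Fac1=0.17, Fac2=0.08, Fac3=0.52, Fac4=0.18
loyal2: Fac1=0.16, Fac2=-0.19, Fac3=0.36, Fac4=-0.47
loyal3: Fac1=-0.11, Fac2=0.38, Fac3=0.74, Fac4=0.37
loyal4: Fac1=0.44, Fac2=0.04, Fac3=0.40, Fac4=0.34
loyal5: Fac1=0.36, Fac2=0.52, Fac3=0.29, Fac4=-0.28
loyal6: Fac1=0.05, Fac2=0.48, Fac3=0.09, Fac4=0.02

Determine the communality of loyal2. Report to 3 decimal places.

h² = 0.16² + (-0.19)² + 0.36² + (-0.47)² = 0.0256 + 0.0361 + 0.1296 + 0.2209 = 0.4122

0.412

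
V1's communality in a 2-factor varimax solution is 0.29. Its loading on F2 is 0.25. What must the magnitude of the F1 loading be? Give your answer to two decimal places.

0.48

Under orthogonal rotation h² = Σλ², so λ_F1² = h² − (0.0625) = 0.29 − 0.0625 = 0.2275.
|λ| = √0.2275 = 0.4770.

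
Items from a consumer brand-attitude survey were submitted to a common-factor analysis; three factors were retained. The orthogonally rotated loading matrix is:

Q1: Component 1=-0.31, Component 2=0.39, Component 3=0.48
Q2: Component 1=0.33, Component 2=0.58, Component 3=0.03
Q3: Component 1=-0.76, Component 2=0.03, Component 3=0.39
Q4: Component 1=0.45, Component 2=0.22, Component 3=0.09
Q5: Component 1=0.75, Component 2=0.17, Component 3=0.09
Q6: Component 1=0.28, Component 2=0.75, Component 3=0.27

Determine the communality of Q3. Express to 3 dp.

0.731

h² = (-0.76)² + 0.03² + 0.39² = 0.5776 + 0.0009 + 0.1521 = 0.7306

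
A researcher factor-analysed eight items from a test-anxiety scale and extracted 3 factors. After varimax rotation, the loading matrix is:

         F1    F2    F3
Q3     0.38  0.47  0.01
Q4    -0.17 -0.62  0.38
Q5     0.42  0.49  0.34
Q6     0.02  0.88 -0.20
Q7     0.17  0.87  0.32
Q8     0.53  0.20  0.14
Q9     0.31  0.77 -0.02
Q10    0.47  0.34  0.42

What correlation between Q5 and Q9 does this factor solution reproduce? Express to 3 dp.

0.501

r̂ = Σ λ_i·λ_j across factors = (0.42)(0.31) + (0.49)(0.77) + (0.34)(-0.02)
  = +0.1302 +0.3773 -0.0068 = 0.5007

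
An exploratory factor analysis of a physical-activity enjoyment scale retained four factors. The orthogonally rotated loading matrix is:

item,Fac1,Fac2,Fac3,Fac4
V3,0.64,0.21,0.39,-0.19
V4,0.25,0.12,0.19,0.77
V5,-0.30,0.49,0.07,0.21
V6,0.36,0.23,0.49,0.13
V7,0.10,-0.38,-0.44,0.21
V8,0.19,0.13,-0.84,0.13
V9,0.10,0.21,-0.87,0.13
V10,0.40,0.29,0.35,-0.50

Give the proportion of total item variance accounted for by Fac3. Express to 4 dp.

0.2765

SS loadings for Fac3 = 0.39² + 0.19² + 0.07² + 0.49² + (-0.44)² + (-0.84)² + (-0.87)² + 0.35² = 2.2118
Proportion of variance = 2.2118 / 8 = 0.2765.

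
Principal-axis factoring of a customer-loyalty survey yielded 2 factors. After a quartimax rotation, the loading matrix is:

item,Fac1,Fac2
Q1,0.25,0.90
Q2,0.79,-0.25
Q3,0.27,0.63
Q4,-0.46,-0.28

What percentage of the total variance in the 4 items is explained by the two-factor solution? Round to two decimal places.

Communalities: 0.8725, 0.6866, 0.4698, 0.2900; Σh² = 2.3189.
Total variance with 4 standardized items is 4, so the solution explains 2.3189/4 = 0.5797 = 57.97%.

57.97%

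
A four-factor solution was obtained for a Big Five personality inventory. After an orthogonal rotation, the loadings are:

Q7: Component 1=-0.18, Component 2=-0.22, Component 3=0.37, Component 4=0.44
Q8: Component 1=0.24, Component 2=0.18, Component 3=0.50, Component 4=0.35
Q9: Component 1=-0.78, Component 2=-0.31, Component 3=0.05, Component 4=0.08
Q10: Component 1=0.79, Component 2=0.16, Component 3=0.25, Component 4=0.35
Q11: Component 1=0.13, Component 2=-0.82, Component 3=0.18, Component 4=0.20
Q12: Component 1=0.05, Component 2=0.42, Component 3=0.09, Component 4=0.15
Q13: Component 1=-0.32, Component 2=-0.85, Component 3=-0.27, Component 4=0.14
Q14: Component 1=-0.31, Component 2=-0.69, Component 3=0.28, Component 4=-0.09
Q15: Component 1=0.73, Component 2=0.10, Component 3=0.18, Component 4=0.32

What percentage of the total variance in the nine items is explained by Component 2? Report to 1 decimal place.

25.1%

SS loadings for Component 2 = (-0.22)² + 0.18² + (-0.31)² + 0.16² + (-0.82)² + 0.42² + (-0.85)² + (-0.69)² + 0.10² = 2.2599
With 9 standardized items, total variance = 9. Proportion = 2.2599/9 = 0.2511 → 25.11%.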